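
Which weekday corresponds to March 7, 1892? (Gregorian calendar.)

Monday

Doomsday rule: the anchor day for the 1800s is Friday. For year 92: 92÷12 = 7 r 8, and 8÷4 = 2, so 7+8+2 = 17.
Friday + 17 ≡ Monday — that's 1892's doomsday.
In March the doomsday date is Mar 14.
Mar 7 is 7 days before Mar 14; 7 mod 7 = 0, so Monday − 0 = Monday.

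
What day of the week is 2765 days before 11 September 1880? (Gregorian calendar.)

Sep 11, 1880 is a Saturday.
2765 mod 7 = 0, so 2765 days before a Saturday is Saturday − 0 = Saturday.

Saturday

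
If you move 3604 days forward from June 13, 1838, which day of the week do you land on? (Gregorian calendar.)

Tuesday

First find the weekday of Jun 13, 1838. Doomsday rule: the anchor day for the 1800s is Friday. For year 38: 38÷12 = 3 r 2, and 2÷4 = 0, so 3+2+0 = 5.
Friday + 5 ≡ Wednesday — that's 1838's doomsday.
In June the doomsday date is Jun 6.
Jun 13 is 7 days after Jun 6; 7 mod 7 = 0, so Wednesday + 0 = Wednesday.
3604 mod 7 = 6, so 3604 days after a Wednesday is Wednesday + 6 = Tuesday.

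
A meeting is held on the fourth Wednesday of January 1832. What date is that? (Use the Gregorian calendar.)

January 1, 1832 is a Sunday.
The first Wednesday is therefore January 4 (3 days later).
The fourth Wednesday is 4 + 3×7 = January 25.

January 25, 1832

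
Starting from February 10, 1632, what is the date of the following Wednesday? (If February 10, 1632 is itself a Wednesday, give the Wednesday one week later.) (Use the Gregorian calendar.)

Feb 10, 1632 is a Tuesday.
From Tuesday to the next Wednesday is 1 day.
Feb 10, 1632 + 1 = Feb 11, 1632.

February 11, 1632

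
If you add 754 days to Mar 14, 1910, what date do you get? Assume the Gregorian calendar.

April 6, 1912

+365 (one year) → Mar 14, 1911 (389 left).
Mar has 31 days: +18 → Apr 1, 1911 (371 left).
Apr has 30 days: +30 → May 1, 1911 (341 left).
May has 31 days: +31 → Jun 1, 1911 (310 left).
Jun has 30 days: +30 → Jul 1, 1911 (280 left).
Jul has 31 days: +31 → Aug 1, 1911 (249 left).
Aug has 31 days: +31 → Sep 1, 1911 (218 left).
Sep has 30 days: +30 → Oct 1, 1911 (188 left).
Oct has 31 days: +31 → Nov 1, 1911 (157 left).
Nov has 30 days: +30 → Dec 1, 1911 (127 left).
Dec has 31 days: +31 → Jan 1, 1912 (96 left).
Jan has 31 days: +31 → Feb 1, 1912 (65 left).
Feb has 29 days: +29 → Mar 1, 1912 (36 left).
Mar has 31 days: +31 → Apr 1, 1912 (5 left).
+5 → Apr 6, 1912.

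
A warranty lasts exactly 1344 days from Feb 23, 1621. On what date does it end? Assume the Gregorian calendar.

+365 (one year) → Feb 23, 1622 (979 left).
+365 (one year) → Feb 23, 1623 (614 left).
+365 (one year) → Feb 23, 1624 (249 left).
Feb has 29 days: +7 → Mar 1, 1624 (242 left).
Mar has 31 days: +31 → Apr 1, 1624 (211 left).
Apr has 30 days: +30 → May 1, 1624 (181 left).
May has 31 days: +31 → Jun 1, 1624 (150 left).
Jun has 30 days: +30 → Jul 1, 1624 (120 left).
Jul has 31 days: +31 → Aug 1, 1624 (89 left).
Aug has 31 days: +31 → Sep 1, 1624 (58 left).
Sep has 30 days: +30 → Oct 1, 1624 (28 left).
+28 → Oct 29, 1624.

October 29, 1624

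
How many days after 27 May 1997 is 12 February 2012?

May 27, 1997 → May 27, 1998: 365 days.
May 27, 1998 → May 27, 1999: 365 days.
May 27, 1999 → May 27, 2000: 366 days (Feb 29, 2000 is in that span).
May 27, 2000 → May 27, 2001: 365 days.
May 27, 2001 → May 27, 2002: 365 days.
May 27, 2002 → May 27, 2003: 365 days.
May 27, 2003 → May 27, 2004: 366 days (Feb 29, 2004 is in that span).
May 27, 2004 → May 27, 2005: 365 days.
May 27, 2005 → May 27, 2006: 365 days.
May 27, 2006 → May 27, 2007: 365 days.
May 27, 2007 → May 27, 2008: 366 days (Feb 29, 2008 is in that span).
May 27, 2008 → May 27, 2009: 365 days.
May 27, 2009 → May 27, 2010: 365 days.
May 27, 2010 → May 27, 2011: 365 days.
May 27, 2011 → Jun 27, 2011: 31 days (May has 31).
Jun 27, 2011 → Jul 27, 2011: 30 days (June has 30).
Jul 27, 2011 → Aug 27, 2011: 31 days (July has 31).
Aug 27, 2011 → Sep 27, 2011: 31 days (August has 31).
Sep 27, 2011 → Oct 27, 2011: 30 days (September has 30).
Oct 27, 2011 → Nov 27, 2011: 31 days (October has 31).
Nov 27, 2011 → Dec 27, 2011: 30 days (November has 30).
Dec 27, 2011 → Jan 27, 2012: 31 days (December has 31).
Jan 27, 2012 → Feb 12, 2012: 16 days.
Total: 5374 days.

5374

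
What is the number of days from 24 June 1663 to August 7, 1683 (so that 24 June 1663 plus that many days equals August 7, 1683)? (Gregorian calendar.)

7349

Jun 24, 1663 → Jun 24, 1664: 366 days (Feb 29, 1664 is in that span).
Jun 24, 1664 → Jun 24, 1665: 365 days.
Jun 24, 1665 → Jun 24, 1666: 365 days.
Jun 24, 1666 → Jun 24, 1667: 365 days.
Jun 24, 1667 → Jun 24, 1668: 366 days (Feb 29, 1668 is in that span).
Jun 24, 1668 → Jun 24, 1669: 365 days.
Jun 24, 1669 → Jun 24, 1670: 365 days.
Jun 24, 1670 → Jun 24, 1671: 365 days.
Jun 24, 1671 → Jun 24, 1672: 366 days (Feb 29, 1672 is in that span).
Jun 24, 1672 → Jun 24, 1673: 365 days.
Jun 24, 1673 → Jun 24, 1674: 365 days.
Jun 24, 1674 → Jun 24, 1675: 365 days.
Jun 24, 1675 → Jun 24, 1676: 366 days (Feb 29, 1676 is in that span).
Jun 24, 1676 → Jun 24, 1677: 365 days.
Jun 24, 1677 → Jun 24, 1678: 365 days.
Jun 24, 1678 → Jun 24, 1679: 365 days.
Jun 24, 1679 → Jun 24, 1680: 366 days (Feb 29, 1680 is in that span).
Jun 24, 1680 → Jun 24, 1681: 365 days.
Jun 24, 1681 → Jun 24, 1682: 365 days.
Jun 24, 1682 → Jun 24, 1683: 365 days.
Jun 24, 1683 → Jul 24, 1683: 30 days (June has 30).
Jul 24, 1683 → Aug 7, 1683: 14 days.
Total: 7349 days.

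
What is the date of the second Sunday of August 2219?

August 1, 2219 is a Sunday.
The first Sunday is therefore August 1 (same day).
The second Sunday is 1 + 1×7 = August 8.

August 8, 2219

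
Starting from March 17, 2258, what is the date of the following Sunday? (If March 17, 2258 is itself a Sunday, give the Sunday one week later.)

Mar 17, 2258 is a Wednesday.
From Wednesday to the next Sunday is 4 days.
Mar 17, 2258 + 4 = Mar 21, 2258.

March 21, 2258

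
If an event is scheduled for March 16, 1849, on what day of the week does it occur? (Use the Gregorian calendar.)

Friday

January 1, 1849 is a Monday.
Jan 1, 1849 → Feb 1, 1849: 31 days (January has 31).
Feb 1, 1849 → Mar 1, 1849: 28 days (February has 28).
Mar 1, 1849 → Mar 16, 1849: 15 days.
Total: 74 days.
74 mod 7 = 4, so Monday + 4 = Friday.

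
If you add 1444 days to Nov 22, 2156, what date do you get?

+365 (one year) → Nov 22, 2157 (1079 left).
+365 (one year) → Nov 22, 2158 (714 left).
+365 (one year) → Nov 22, 2159 (349 left).
Nov has 30 days: +9 → Dec 1, 2159 (340 left).
Dec has 31 days: +31 → Jan 1, 2160 (309 left).
Jan has 31 days: +31 → Feb 1, 2160 (278 left).
Feb has 29 days: +29 → Mar 1, 2160 (249 left).
Mar has 31 days: +31 → Apr 1, 2160 (218 left).
Apr has 30 days: +30 → May 1, 2160 (188 left).
May has 31 days: +31 → Jun 1, 2160 (157 left).
Jun has 30 days: +30 → Jul 1, 2160 (127 left).
Jul has 31 days: +31 → Aug 1, 2160 (96 left).
Aug has 31 days: +31 → Sep 1, 2160 (65 left).
Sep has 30 days: +30 → Oct 1, 2160 (35 left).
Oct has 31 days: +31 → Nov 1, 2160 (4 left).
+4 → Nov 5, 2160.

November 5, 2160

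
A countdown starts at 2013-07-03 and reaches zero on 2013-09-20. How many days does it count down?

Jul 3, 2013 → Aug 3, 2013: 31 days (July has 31).
Aug 3, 2013 → Sep 3, 2013: 31 days (August has 31).
Sep 3, 2013 → Sep 20, 2013: 17 days.
Total: 79 days.

79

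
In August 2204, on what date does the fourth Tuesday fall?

August 28, 2204

August 1, 2204 is a Wednesday.
The first Tuesday is therefore August 7 (6 days later).
The fourth Tuesday is 7 + 3×7 = August 28.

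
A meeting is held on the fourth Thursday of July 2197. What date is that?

July 27, 2197

July 1, 2197 is a Saturday.
The first Thursday is therefore July 6 (5 days later).
The fourth Thursday is 6 + 3×7 = July 27.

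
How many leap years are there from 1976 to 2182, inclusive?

51

Multiples of 4 in [1976,2182]: 52.
Of those, multiples of 100: 2 (not leap unless ÷400).
Multiples of 400: 1.
Leap years = 52 − 2 + 1 = 51.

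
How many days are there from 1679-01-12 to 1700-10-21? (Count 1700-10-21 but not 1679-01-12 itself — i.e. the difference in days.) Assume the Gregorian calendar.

Jan 12, 1679 → Jan 12, 1680: 365 days.
Jan 12, 1680 → Jan 12, 1681: 366 days (Feb 29, 1680 is in that span).
Jan 12, 1681 → Jan 12, 1682: 365 days.
Jan 12, 1682 → Jan 12, 1683: 365 days.
Jan 12, 1683 → Jan 12, 1684: 365 days.
Jan 12, 1684 → Jan 12, 1685: 366 days (Feb 29, 1684 is in that span).
Jan 12, 1685 → Jan 12, 1686: 365 days.
Jan 12, 1686 → Jan 12, 1687: 365 days.
Jan 12, 1687 → Jan 12, 1688: 365 days.
Jan 12, 1688 → Jan 12, 1689: 366 days (Feb 29, 1688 is in that span).
Jan 12, 1689 → Jan 12, 1690: 365 days.
Jan 12, 1690 → Jan 12, 1691: 365 days.
Jan 12, 1691 → Jan 12, 1692: 365 days.
Jan 12, 1692 → Jan 12, 1693: 366 days (Feb 29, 1692 is in that span).
Jan 12, 1693 → Jan 12, 1694: 365 days.
Jan 12, 1694 → Jan 12, 1695: 365 days.
Jan 12, 1695 → Jan 12, 1696: 365 days.
Jan 12, 1696 → Jan 12, 1697: 366 days (Feb 29, 1696 is in that span).
Jan 12, 1697 → Jan 12, 1698: 365 days.
Jan 12, 1698 → Jan 12, 1699: 365 days.
Jan 12, 1699 → Jan 12, 1700: 365 days.
Jan 12, 1700 → Feb 12, 1700: 31 days (January has 31).
Feb 12, 1700 → Mar 12, 1700: 28 days (February has 28).
Mar 12, 1700 → Apr 12, 1700: 31 days (March has 31).
Apr 12, 1700 → May 12, 1700: 30 days (April has 30).
May 12, 1700 → Jun 12, 1700: 31 days (May has 31).
Jun 12, 1700 → Jul 12, 1700: 30 days (June has 30).
Jul 12, 1700 → Aug 12, 1700: 31 days (July has 31).
Aug 12, 1700 → Sep 12, 1700: 31 days (August has 31).
Sep 12, 1700 → Oct 12, 1700: 30 days (September has 30).
Oct 12, 1700 → Oct 21, 1700: 9 days.
Total: 7952 days.

7952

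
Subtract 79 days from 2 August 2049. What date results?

May 15, 2049

−2 → Jul 31, 2049 (end of Jul, 31 days; 77 left).
−31 → Jun 30, 2049 (end of Jun, 30 days; 46 left).
−30 → May 31, 2049 (end of May, 31 days; 16 left).
−16 → May 15, 2049.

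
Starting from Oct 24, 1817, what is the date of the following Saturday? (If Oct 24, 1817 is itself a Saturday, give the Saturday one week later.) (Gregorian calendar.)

October 25, 1817

Oct 24, 1817 is a Friday.
From Friday to the next Saturday is 1 day.
Oct 24, 1817 + 1 = Oct 25, 1817.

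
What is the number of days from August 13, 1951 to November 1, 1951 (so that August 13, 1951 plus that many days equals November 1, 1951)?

80

Aug 13, 1951 → Sep 13, 1951: 31 days (August has 31).
Sep 13, 1951 → Oct 13, 1951: 30 days (September has 30).
Oct 13, 1951 → Nov 1, 1951: 19 days.
Total: 80 days.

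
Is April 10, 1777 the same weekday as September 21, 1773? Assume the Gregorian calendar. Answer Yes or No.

No

From Sep 21, 1773 to Apr 10, 1777 is 1297 days.
1297 mod 7 = 2, so they are different weekdays.
(Sep 21, 1773 is a Tuesday; Apr 10, 1777 is a Thursday.)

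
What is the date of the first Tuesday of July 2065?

July 7, 2065

July 1, 2065 is a Wednesday.
The first Tuesday is therefore July 7 (6 days later).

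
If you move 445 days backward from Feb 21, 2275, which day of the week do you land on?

First find the weekday of Feb 21, 2275. Doomsday rule: the anchor day for the 2200s is Friday. For year 75: 75÷12 = 6 r 3, and 3÷4 = 0, so 6+3+0 = 9.
Friday + 9 ≡ Sunday — that's 2275's doomsday.
In February the doomsday date is Feb 28 (2275 is not a leap year).
Feb 21 is 7 days before Feb 28; 7 mod 7 = 0, so Sunday − 0 = Sunday.
445 mod 7 = 4, so 445 days before a Sunday is Sunday − 4 = Wednesday.

Wednesday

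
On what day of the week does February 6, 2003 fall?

January 1, 2003 is a Wednesday.
Jan 1, 2003 → Feb 1, 2003: 31 days (January has 31).
Feb 1, 2003 → Feb 6, 2003: 5 days.
Total: 36 days.
36 mod 7 = 1, so Wednesday + 1 = Thursday.

Thursday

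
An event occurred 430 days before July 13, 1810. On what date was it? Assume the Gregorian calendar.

−365 (one year) → Jul 13, 1809 (65 left).
−13 → Jun 30, 1809 (end of Jun, 30 days; 52 left).
−30 → May 31, 1809 (end of May, 31 days; 22 left).
−22 → May 9, 1809.

May 9, 1809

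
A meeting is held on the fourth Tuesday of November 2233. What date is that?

November 26, 2233

November 1, 2233 is a Friday.
The first Tuesday is therefore November 5 (4 days later).
The fourth Tuesday is 5 + 3×7 = November 26.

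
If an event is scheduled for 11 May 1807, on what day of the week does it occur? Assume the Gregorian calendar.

Doomsday rule: the anchor day for the 1800s is Friday. For year 07: 7÷12 = 0 r 7, and 7÷4 = 1, so 0+7+1 = 8.
Friday + 8 ≡ Saturday — that's 1807's doomsday.
In May the doomsday date is May 9.
May 11 is 2 days after May 9; 2 mod 7 = 2, so Saturday + 2 = Monday.

Monday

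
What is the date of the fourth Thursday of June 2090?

June 22, 2090

June 1, 2090 is a Thursday.
The first Thursday is therefore June 1 (same day).
The fourth Thursday is 1 + 3×7 = June 22.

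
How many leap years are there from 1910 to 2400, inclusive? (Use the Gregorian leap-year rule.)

Multiples of 4 in [1910,2400]: 123.
Of those, multiples of 100: 5 (not leap unless ÷400).
Multiples of 400: 2.
Leap years = 123 − 5 + 2 = 120.

120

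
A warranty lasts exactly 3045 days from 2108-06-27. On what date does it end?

+365 (one year) → Jun 27, 2109 (2680 left).
+365 (one year) → Jun 27, 2110 (2315 left).
+365 (one year) → Jun 27, 2111 (1950 left).
+366 (one year; includes Feb 29, 2112) → Jun 27, 2112 (1584 left).
+365 (one year) → Jun 27, 2113 (1219 left).
+365 (one year) → Jun 27, 2114 (854 left).
+365 (one year) → Jun 27, 2115 (489 left).
+366 (one year; includes Feb 29, 2116) → Jun 27, 2116 (123 left).
Jun has 30 days: +4 → Jul 1, 2116 (119 left).
Jul has 31 days: +31 → Aug 1, 2116 (88 left).
Aug has 31 days: +31 → Sep 1, 2116 (57 left).
Sep has 30 days: +30 → Oct 1, 2116 (27 left).
+27 → Oct 28, 2116.

October 28, 2116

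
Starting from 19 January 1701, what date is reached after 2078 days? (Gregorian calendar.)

+365 (one year) → Jan 19, 1702 (1713 left).
+365 (one year) → Jan 19, 1703 (1348 left).
+365 (one year) → Jan 19, 1704 (983 left).
+366 (one year; includes Feb 29, 1704) → Jan 19, 1705 (617 left).
+365 (one year) → Jan 19, 1706 (252 left).
Jan has 31 days: +13 → Feb 1, 1706 (239 left).
Feb has 28 days: +28 → Mar 1, 1706 (211 left).
Mar has 31 days: +31 → Apr 1, 1706 (180 left).
Apr has 30 days: +30 → May 1, 1706 (150 left).
May has 31 days: +31 → Jun 1, 1706 (119 left).
Jun has 30 days: +30 → Jul 1, 1706 (89 left).
Jul has 31 days: +31 → Aug 1, 1706 (58 left).
Aug has 31 days: +31 → Sep 1, 1706 (27 left).
+27 → Sep 28, 1706.

September 28, 1706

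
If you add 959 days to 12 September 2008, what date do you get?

+365 (one year) → Sep 12, 2009 (594 left).
+365 (one year) → Sep 12, 2010 (229 left).
Sep has 30 days: +19 → Oct 1, 2010 (210 left).
Oct has 31 days: +31 → Nov 1, 2010 (179 left).
Nov has 30 days: +30 → Dec 1, 2010 (149 left).
Dec has 31 days: +31 → Jan 1, 2011 (118 left).
Jan has 31 days: +31 → Feb 1, 2011 (87 left).
Feb has 28 days: +28 → Mar 1, 2011 (59 left).
Mar has 31 days: +31 → Apr 1, 2011 (28 left).
+28 → Apr 29, 2011.

April 29, 2011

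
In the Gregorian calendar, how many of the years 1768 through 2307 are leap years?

Multiples of 4 in [1768,2307]: 135.
Of those, multiples of 100: 6 (not leap unless ÷400).
Multiples of 400: 1.
Leap years = 135 − 6 + 1 = 130.

130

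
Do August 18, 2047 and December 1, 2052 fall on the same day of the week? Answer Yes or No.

Yes

From Aug 18, 2047 to Dec 1, 2052 is 1932 days.
1932 mod 7 = 0, so they are the same weekday.
(Aug 18, 2047 is a Sunday; Dec 1, 2052 is a Sunday.)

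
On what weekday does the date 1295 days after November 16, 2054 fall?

Monday

Nov 16, 2054 is a Monday.
1295 mod 7 = 0, so 1295 days after a Monday is Monday + 0 = Monday.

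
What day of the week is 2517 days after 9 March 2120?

Wednesday

First find the weekday of Mar 9, 2120. Doomsday rule: the anchor day for the 2100s is Sunday. For year 20: 20÷12 = 1 r 8, and 8÷4 = 2, so 1+8+2 = 11.
Sunday + 11 ≡ Thursday — that's 2120's doomsday.
In March the doomsday date is Mar 14.
Mar 9 is 5 days before Mar 14; 5 mod 7 = 5, so Thursday − 5 = Saturday.
2517 mod 7 = 4, so 2517 days after a Saturday is Saturday + 4 = Wednesday.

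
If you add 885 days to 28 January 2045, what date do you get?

July 2, 2047

+365 (one year) → Jan 28, 2046 (520 left).
+365 (one year) → Jan 28, 2047 (155 left).
Jan has 31 days: +4 → Feb 1, 2047 (151 left).
Feb has 28 days: +28 → Mar 1, 2047 (123 left).
Mar has 31 days: +31 → Apr 1, 2047 (92 left).
Apr has 30 days: +30 → May 1, 2047 (62 left).
May has 31 days: +31 → Jun 1, 2047 (31 left).
Jun has 30 days: +30 → Jul 1, 2047 (1 left).
+1 → Jul 2, 2047.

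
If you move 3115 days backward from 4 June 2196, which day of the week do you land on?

Saturday

Jun 4, 2196 is a Saturday.
3115 mod 7 = 0, so 3115 days before a Saturday is Saturday − 0 = Saturday.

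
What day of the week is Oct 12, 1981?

Doomsday rule: the anchor day for the 1900s is Wednesday. For year 81: 81÷12 = 6 r 9, and 9÷4 = 2, so 6+9+2 = 17.
Wednesday + 17 ≡ Saturday — that's 1981's doomsday.
In October the doomsday date is Oct 10.
Oct 12 is 2 days after Oct 10; 2 mod 7 = 2, so Saturday + 2 = Monday.

Monday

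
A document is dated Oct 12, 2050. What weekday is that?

Doomsday rule: the anchor day for the 2000s is Tuesday. For year 50: 50÷12 = 4 r 2, and 2÷4 = 0, so 4+2+0 = 6.
Tuesday + 6 ≡ Monday — that's 2050's doomsday.
In October the doomsday date is Oct 10.
Oct 12 is 2 days after Oct 10; 2 mod 7 = 2, so Monday + 2 = Wednesday.

Wednesday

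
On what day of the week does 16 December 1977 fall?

January 1, 1977 is a Saturday.
Jan 1, 1977 → Feb 1, 1977: 31 days (January has 31).
Feb 1, 1977 → Mar 1, 1977: 28 days (February has 28).
Mar 1, 1977 → Apr 1, 1977: 31 days (March has 31).
Apr 1, 1977 → May 1, 1977: 30 days (April has 30).
May 1, 1977 → Jun 1, 1977: 31 days (May has 31).
Jun 1, 1977 → Jul 1, 1977: 30 days (June has 30).
Jul 1, 1977 → Aug 1, 1977: 31 days (July has 31).
Aug 1, 1977 → Sep 1, 1977: 31 days (August has 31).
Sep 1, 1977 → Oct 1, 1977: 30 days (September has 30).
Oct 1, 1977 → Nov 1, 1977: 31 days (October has 31).
Nov 1, 1977 → Dec 1, 1977: 30 days (November has 30).
Dec 1, 1977 → Dec 16, 1977: 15 days.
Total: 349 days.
349 mod 7 = 6, so Saturday + 6 = Friday.

Friday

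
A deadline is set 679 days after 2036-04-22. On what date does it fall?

March 2, 2038

+365 (one year) → Apr 22, 2037 (314 left).
Apr has 30 days: +9 → May 1, 2037 (305 left).
May has 31 days: +31 → Jun 1, 2037 (274 left).
Jun has 30 days: +30 → Jul 1, 2037 (244 left).
Jul has 31 days: +31 → Aug 1, 2037 (213 left).
Aug has 31 days: +31 → Sep 1, 2037 (182 left).
Sep has 30 days: +30 → Oct 1, 2037 (152 left).
Oct has 31 days: +31 → Nov 1, 2037 (121 left).
Nov has 30 days: +30 → Dec 1, 2037 (91 left).
Dec has 31 days: +31 → Jan 1, 2038 (60 left).
Jan has 31 days: +31 → Feb 1, 2038 (29 left).
Feb has 28 days: +28 → Mar 1, 2038 (1 left).
+1 → Mar 2, 2038.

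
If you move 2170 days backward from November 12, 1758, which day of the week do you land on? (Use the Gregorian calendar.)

First find the weekday of Nov 12, 1758. Doomsday rule: the anchor day for the 1700s is Sunday. For year 58: 58÷12 = 4 r 10, and 10÷4 = 2, so 4+10+2 = 16.
Sunday + 16 ≡ Tuesday — that's 1758's doomsday.
In November the doomsday date is Nov 7.
Nov 12 is 5 days after Nov 7; 5 mod 7 = 5, so Tuesday + 5 = Sunday.
2170 mod 7 = 0, so 2170 days before a Sunday is Sunday − 0 = Sunday.

Sunday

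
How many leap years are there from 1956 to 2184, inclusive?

Multiples of 4 in [1956,2184]: 58.
Of those, multiples of 100: 2 (not leap unless ÷400).
Multiples of 400: 1.
Leap years = 58 − 2 + 1 = 57.

57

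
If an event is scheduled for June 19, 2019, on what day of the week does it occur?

Wednesday

Doomsday rule: the anchor day for the 2000s is Tuesday. For year 19: 19÷12 = 1 r 7, and 7÷4 = 1, so 1+7+1 = 9.
Tuesday + 9 ≡ Thursday — that's 2019's doomsday.
In June the doomsday date is Jun 6.
Jun 19 is 13 days after Jun 6; 13 mod 7 = 6, so Thursday + 6 = Wednesday.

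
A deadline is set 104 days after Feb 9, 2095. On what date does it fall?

Feb has 28 days: +20 → Mar 1, 2095 (84 left).
Mar has 31 days: +31 → Apr 1, 2095 (53 left).
Apr has 30 days: +30 → May 1, 2095 (23 left).
+23 → May 24, 2095.

May 24, 2095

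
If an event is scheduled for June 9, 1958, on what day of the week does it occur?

January 1, 1958 is a Wednesday.
Jan 1, 1958 → Feb 1, 1958: 31 days (January has 31).
Feb 1, 1958 → Mar 1, 1958: 28 days (February has 28).
Mar 1, 1958 → Apr 1, 1958: 31 days (March has 31).
Apr 1, 1958 → May 1, 1958: 30 days (April has 30).
May 1, 1958 → Jun 1, 1958: 31 days (May has 31).
Jun 1, 1958 → Jun 9, 1958: 8 days.
Total: 159 days.
159 mod 7 = 5, so Wednesday + 5 = Monday.

Monday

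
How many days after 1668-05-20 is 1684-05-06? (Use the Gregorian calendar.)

5830

May 20, 1668 → May 20, 1669: 365 days.
May 20, 1669 → May 20, 1670: 365 days.
May 20, 1670 → May 20, 1671: 365 days.
May 20, 1671 → May 20, 1672: 366 days (Feb 29, 1672 is in that span).
May 20, 1672 → May 20, 1673: 365 days.
May 20, 1673 → May 20, 1674: 365 days.
May 20, 1674 → May 20, 1675: 365 days.
May 20, 1675 → May 20, 1676: 366 days (Feb 29, 1676 is in that span).
May 20, 1676 → May 20, 1677: 365 days.
May 20, 1677 → May 20, 1678: 365 days.
May 20, 1678 → May 20, 1679: 365 days.
May 20, 1679 → May 20, 1680: 366 days (Feb 29, 1680 is in that span).
May 20, 1680 → May 20, 1681: 365 days.
May 20, 1681 → May 20, 1682: 365 days.
May 20, 1682 → May 20, 1683: 365 days.
May 20, 1683 → Jun 20, 1683: 31 days (May has 31).
Jun 20, 1683 → Jul 20, 1683: 30 days (June has 30).
Jul 20, 1683 → Aug 20, 1683: 31 days (July has 31).
Aug 20, 1683 → Sep 20, 1683: 31 days (August has 31).
Sep 20, 1683 → Oct 20, 1683: 30 days (September has 30).
Oct 20, 1683 → Nov 20, 1683: 31 days (October has 31).
Nov 20, 1683 → Dec 20, 1683: 30 days (November has 30).
Dec 20, 1683 → Jan 20, 1684: 31 days (December has 31).
Jan 20, 1684 → Feb 20, 1684: 31 days (January has 31).
Feb 20, 1684 → Mar 20, 1684: 29 days (February has 29).
Mar 20, 1684 → Apr 20, 1684: 31 days (March has 31).
Apr 20, 1684 → May 6, 1684: 16 days.
Total: 5830 days.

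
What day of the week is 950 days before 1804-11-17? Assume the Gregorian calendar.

Monday

First find the weekday of Nov 17, 1804. Doomsday rule: the anchor day for the 1800s is Friday. For year 04: 4÷12 = 0 r 4, and 4÷4 = 1, so 0+4+1 = 5.
Friday + 5 ≡ Wednesday — that's 1804's doomsday.
In November the doomsday date is Nov 7.
Nov 17 is 10 days after Nov 7; 10 mod 7 = 3, so Wednesday + 3 = Saturday.
950 mod 7 = 5, so 950 days before a Saturday is Saturday − 5 = Monday.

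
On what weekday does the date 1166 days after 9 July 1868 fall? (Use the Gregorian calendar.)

Monday

First find the weekday of Jul 9, 1868. Doomsday rule: the anchor day for the 1800s is Friday. For year 68: 68÷12 = 5 r 8, and 8÷4 = 2, so 5+8+2 = 15.
Friday + 15 ≡ Saturday — that's 1868's doomsday.
In July the doomsday date is Jul 11.
Jul 9 is 2 days before Jul 11; 2 mod 7 = 2, so Saturday − 2 = Thursday.
1166 mod 7 = 4, so 1166 days after a Thursday is Thursday + 4 = Monday.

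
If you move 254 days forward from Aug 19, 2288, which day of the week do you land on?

Tuesday

First find the weekday of Aug 19, 2288. Doomsday rule: the anchor day for the 2200s is Friday. For year 88: 88÷12 = 7 r 4, and 4÷4 = 1, so 7+4+1 = 12.
Friday + 12 ≡ Wednesday — that's 2288's doomsday.
In August the doomsday date is Aug 8.
Aug 19 is 11 days after Aug 8; 11 mod 7 = 4, so Wednesday + 4 = Sunday.
254 mod 7 = 2, so 254 days after a Sunday is Sunday + 2 = Tuesday.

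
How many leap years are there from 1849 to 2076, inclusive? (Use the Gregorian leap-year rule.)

Multiples of 4 in [1849,2076]: 57.
Of those, multiples of 100: 2 (not leap unless ÷400).
Multiples of 400: 1.
Leap years = 57 − 2 + 1 = 56.

56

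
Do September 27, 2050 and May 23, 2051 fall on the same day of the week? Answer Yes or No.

Yes

From Sep 27, 2050 to May 23, 2051 is 238 days.
238 mod 7 = 0, so they are the same weekday.
(Sep 27, 2050 is a Tuesday; May 23, 2051 is a Tuesday.)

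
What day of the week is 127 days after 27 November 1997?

Friday

First find the weekday of Nov 27, 1997. Doomsday rule: the anchor day for the 1900s is Wednesday. For year 97: 97÷12 = 8 r 1, and 1÷4 = 0, so 8+1+0 = 9.
Wednesday + 9 ≡ Friday — that's 1997's doomsday.
In November the doomsday date is Nov 7.
Nov 27 is 20 days after Nov 7; 20 mod 7 = 6, so Friday + 6 = Thursday.
127 mod 7 = 1, so 127 days after a Thursday is Thursday + 1 = Friday.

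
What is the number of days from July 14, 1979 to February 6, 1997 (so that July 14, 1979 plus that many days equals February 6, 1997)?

Jul 14, 1979 → Jul 14, 1980: 366 days (Feb 29, 1980 is in that span).
Jul 14, 1980 → Jul 14, 1981: 365 days.
Jul 14, 1981 → Jul 14, 1982: 365 days.
Jul 14, 1982 → Jul 14, 1983: 365 days.
Jul 14, 1983 → Jul 14, 1984: 366 days (Feb 29, 1984 is in that span).
Jul 14, 1984 → Jul 14, 1985: 365 days.
Jul 14, 1985 → Jul 14, 1986: 365 days.
Jul 14, 1986 → Jul 14, 1987: 365 days.
Jul 14, 1987 → Jul 14, 1988: 366 days (Feb 29, 1988 is in that span).
Jul 14, 1988 → Jul 14, 1989: 365 days.
Jul 14, 1989 → Jul 14, 1990: 365 days.
Jul 14, 1990 → Jul 14, 1991: 365 days.
Jul 14, 1991 → Jul 14, 1992: 366 days (Feb 29, 1992 is in that span).
Jul 14, 1992 → Jul 14, 1993: 365 days.
Jul 14, 1993 → Jul 14, 1994: 365 days.
Jul 14, 1994 → Jul 14, 1995: 365 days.
Jul 14, 1995 → Jul 14, 1996: 366 days (Feb 29, 1996 is in that span).
Jul 14, 1996 → Aug 14, 1996: 31 days (July has 31).
Aug 14, 1996 → Sep 14, 1996: 31 days (August has 31).
Sep 14, 1996 → Oct 14, 1996: 30 days (September has 30).
Oct 14, 1996 → Nov 14, 1996: 31 days (October has 31).
Nov 14, 1996 → Dec 14, 1996: 30 days (November has 30).
Dec 14, 1996 → Jan 14, 1997: 31 days (December has 31).
Jan 14, 1997 → Feb 6, 1997: 23 days.
Total: 6417 days.

6417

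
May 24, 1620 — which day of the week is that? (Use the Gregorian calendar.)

Sunday

Doomsday rule: the anchor day for the 1600s is Tuesday. For year 20: 20÷12 = 1 r 8, and 8÷4 = 2, so 1+8+2 = 11.
Tuesday + 11 ≡ Saturday — that's 1620's doomsday.
In May the doomsday date is May 9.
May 24 is 15 days after May 9; 15 mod 7 = 1, so Saturday + 1 = Sunday.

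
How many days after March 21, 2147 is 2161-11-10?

Mar 21, 2147 → Mar 21, 2148: 366 days (Feb 29, 2148 is in that span).
Mar 21, 2148 → Mar 21, 2149: 365 days.
Mar 21, 2149 → Mar 21, 2150: 365 days.
Mar 21, 2150 → Mar 21, 2151: 365 days.
Mar 21, 2151 → Mar 21, 2152: 366 days (Feb 29, 2152 is in that span).
Mar 21, 2152 → Mar 21, 2153: 365 days.
Mar 21, 2153 → Mar 21, 2154: 365 days.
Mar 21, 2154 → Mar 21, 2155: 365 days.
Mar 21, 2155 → Mar 21, 2156: 366 days (Feb 29, 2156 is in that span).
Mar 21, 2156 → Mar 21, 2157: 365 days.
Mar 21, 2157 → Mar 21, 2158: 365 days.
Mar 21, 2158 → Mar 21, 2159: 365 days.
Mar 21, 2159 → Mar 21, 2160: 366 days (Feb 29, 2160 is in that span).
Mar 21, 2160 → Mar 21, 2161: 365 days.
Mar 21, 2161 → Apr 21, 2161: 31 days (March has 31).
Apr 21, 2161 → May 21, 2161: 30 days (April has 30).
May 21, 2161 → Jun 21, 2161: 31 days (May has 31).
Jun 21, 2161 → Jul 21, 2161: 30 days (June has 30).
Jul 21, 2161 → Aug 21, 2161: 31 days (July has 31).
Aug 21, 2161 → Sep 21, 2161: 31 days (August has 31).
Sep 21, 2161 → Oct 21, 2161: 30 days (September has 30).
Oct 21, 2161 → Nov 10, 2161: 20 days.
Total: 5348 days.

5348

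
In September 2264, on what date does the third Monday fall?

September 19, 2264

September 1, 2264 is a Thursday.
The first Monday is therefore September 5 (4 days later).
The third Monday is 5 + 2×7 = September 19.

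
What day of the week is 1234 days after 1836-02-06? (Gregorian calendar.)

First find the weekday of Feb 6, 1836. Doomsday rule: the anchor day for the 1800s is Friday. For year 36: 36÷12 = 3 r 0, and 0÷4 = 0, so 3+0+0 = 3.
Friday + 3 ≡ Monday — that's 1836's doomsday.
In February the doomsday date is Feb 29 (1836 is a leap year (divisible by 4)).
Feb 6 is 23 days before Feb 29; 23 mod 7 = 2, so Monday − 2 = Saturday.
1234 mod 7 = 2, so 1234 days after a Saturday is Saturday + 2 = Monday.

Monday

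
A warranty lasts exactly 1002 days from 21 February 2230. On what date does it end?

+365 (one year) → Feb 21, 2231 (637 left).
+365 (one year) → Feb 21, 2232 (272 left).
Feb has 29 days: +9 → Mar 1, 2232 (263 left).
Mar has 31 days: +31 → Apr 1, 2232 (232 left).
Apr has 30 days: +30 → May 1, 2232 (202 left).
May has 31 days: +31 → Jun 1, 2232 (171 left).
Jun has 30 days: +30 → Jul 1, 2232 (141 left).
Jul has 31 days: +31 → Aug 1, 2232 (110 left).
Aug has 31 days: +31 → Sep 1, 2232 (79 left).
Sep has 30 days: +30 → Oct 1, 2232 (49 left).
Oct has 31 days: +31 → Nov 1, 2232 (18 left).
+18 → Nov 19, 2232.

November 19, 2232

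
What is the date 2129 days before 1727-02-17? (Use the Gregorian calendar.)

−365 (one year) → Feb 17, 1726 (1764 left).
−365 (one year) → Feb 17, 1725 (1399 left).
−366 (one year; includes Feb 29, 1724) → Feb 17, 1724 (1033 left).
−365 (one year) → Feb 17, 1723 (668 left).
−365 (one year) → Feb 17, 1722 (303 left).
−17 → Jan 31, 1722 (end of Jan, 31 days; 286 left).
−31 → Dec 31, 1721 (end of Dec, 31 days; 255 left).
−31 → Nov 30, 1721 (end of Nov, 30 days; 224 left).
−30 → Oct 31, 1721 (end of Oct, 31 days; 194 left).
−31 → Sep 30, 1721 (end of Sep, 30 days; 163 left).
−30 → Aug 31, 1721 (end of Aug, 31 days; 133 left).
−31 → Jul 31, 1721 (end of Jul, 31 days; 102 left).
−31 → Jun 30, 1721 (end of Jun, 30 days; 71 left).
−30 → May 31, 1721 (end of May, 31 days; 41 left).
−31 → Apr 30, 1721 (end of Apr, 30 days; 10 left).
−10 → Apr 20, 1721.

April 20, 1721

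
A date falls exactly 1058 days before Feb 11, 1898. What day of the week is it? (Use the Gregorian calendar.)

Feb 11, 1898 is a Friday.
1058 mod 7 = 1, so 1058 days before a Friday is Friday − 1 = Thursday.

Thursday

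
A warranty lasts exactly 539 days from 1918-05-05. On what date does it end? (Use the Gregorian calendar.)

October 26, 1919

+365 (one year) → May 5, 1919 (174 left).
May has 31 days: +27 → Jun 1, 1919 (147 left).
Jun has 30 days: +30 → Jul 1, 1919 (117 left).
Jul has 31 days: +31 → Aug 1, 1919 (86 left).
Aug has 31 days: +31 → Sep 1, 1919 (55 left).
Sep has 30 days: +30 → Oct 1, 1919 (25 left).
+25 → Oct 26, 1919.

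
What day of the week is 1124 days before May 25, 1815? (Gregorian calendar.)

First find the weekday of May 25, 1815. Doomsday rule: the anchor day for the 1800s is Friday. For year 15: 15÷12 = 1 r 3, and 3÷4 = 0, so 1+3+0 = 4.
Friday + 4 ≡ Tuesday — that's 1815's doomsday.
In May the doomsday date is May 9.
May 25 is 16 days after May 9; 16 mod 7 = 2, so Tuesday + 2 = Thursday.
1124 mod 7 = 4, so 1124 days before a Thursday is Thursday − 4 = Sunday.

Sunday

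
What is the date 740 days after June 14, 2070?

June 23, 2072

+365 (one year) → Jun 14, 2071 (375 left).
Jun has 30 days: +17 → Jul 1, 2071 (358 left).
Jul has 31 days: +31 → Aug 1, 2071 (327 left).
Aug has 31 days: +31 → Sep 1, 2071 (296 left).
Sep has 30 days: +30 → Oct 1, 2071 (266 left).
Oct has 31 days: +31 → Nov 1, 2071 (235 left).
Nov has 30 days: +30 → Dec 1, 2071 (205 left).
Dec has 31 days: +31 → Jan 1, 2072 (174 left).
Jan has 31 days: +31 → Feb 1, 2072 (143 left).
Feb has 29 days: +29 → Mar 1, 2072 (114 left).
Mar has 31 days: +31 → Apr 1, 2072 (83 left).
Apr has 30 days: +30 → May 1, 2072 (53 left).
May has 31 days: +31 → Jun 1, 2072 (22 left).
+22 → Jun 23, 2072.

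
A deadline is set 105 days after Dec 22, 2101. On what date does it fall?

April 6, 2102

Dec has 31 days: +10 → Jan 1, 2102 (95 left).
Jan has 31 days: +31 → Feb 1, 2102 (64 left).
Feb has 28 days: +28 → Mar 1, 2102 (36 left).
Mar has 31 days: +31 → Apr 1, 2102 (5 left).
+5 → Apr 6, 2102.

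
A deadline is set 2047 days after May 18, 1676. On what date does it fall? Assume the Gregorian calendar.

+365 (one year) → May 18, 1677 (1682 left).
+365 (one year) → May 18, 1678 (1317 left).
+365 (one year) → May 18, 1679 (952 left).
+366 (one year; includes Feb 29, 1680) → May 18, 1680 (586 left).
+365 (one year) → May 18, 1681 (221 left).
May has 31 days: +14 → Jun 1, 1681 (207 left).
Jun has 30 days: +30 → Jul 1, 1681 (177 left).
Jul has 31 days: +31 → Aug 1, 1681 (146 left).
Aug has 31 days: +31 → Sep 1, 1681 (115 left).
Sep has 30 days: +30 → Oct 1, 1681 (85 left).
Oct has 31 days: +31 → Nov 1, 1681 (54 left).
Nov has 30 days: +30 → Dec 1, 1681 (24 left).
+24 → Dec 25, 1681.

December 25, 1681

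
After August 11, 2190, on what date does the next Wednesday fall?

Aug 11, 2190 is a Wednesday.
From Wednesday to the next Wednesday is 7 days.
Aug 11, 2190 + 7 = Aug 18, 2190.

August 18, 2190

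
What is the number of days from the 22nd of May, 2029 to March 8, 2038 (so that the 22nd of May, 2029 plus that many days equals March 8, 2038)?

May 22, 2029 → May 22, 2030: 365 days.
May 22, 2030 → May 22, 2031: 365 days.
May 22, 2031 → May 22, 2032: 366 days (Feb 29, 2032 is in that span).
May 22, 2032 → May 22, 2033: 365 days.
May 22, 2033 → May 22, 2034: 365 days.
May 22, 2034 → May 22, 2035: 365 days.
May 22, 2035 → May 22, 2036: 366 days (Feb 29, 2036 is in that span).
May 22, 2036 → May 22, 2037: 365 days.
May 22, 2037 → Jun 22, 2037: 31 days (May has 31).
Jun 22, 2037 → Jul 22, 2037: 30 days (June has 30).
Jul 22, 2037 → Aug 22, 2037: 31 days (July has 31).
Aug 22, 2037 → Sep 22, 2037: 31 days (August has 31).
Sep 22, 2037 → Oct 22, 2037: 30 days (September has 30).
Oct 22, 2037 → Nov 22, 2037: 31 days (October has 31).
Nov 22, 2037 → Dec 22, 2037: 30 days (November has 30).
Dec 22, 2037 → Jan 22, 2038: 31 days (December has 31).
Jan 22, 2038 → Feb 22, 2038: 31 days (January has 31).
Feb 22, 2038 → Mar 8, 2038: 14 days.
Total: 3212 days.

3212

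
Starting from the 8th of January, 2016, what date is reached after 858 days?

+366 (one year; includes Feb 29, 2016) → Jan 8, 2017 (492 left).
+365 (one year) → Jan 8, 2018 (127 left).
Jan has 31 days: +24 → Feb 1, 2018 (103 left).
Feb has 28 days: +28 → Mar 1, 2018 (75 left).
Mar has 31 days: +31 → Apr 1, 2018 (44 left).
Apr has 30 days: +30 → May 1, 2018 (14 left).
+14 → May 15, 2018.

May 15, 2018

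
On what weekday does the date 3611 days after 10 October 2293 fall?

First find the weekday of Oct 10, 2293. Doomsday rule: the anchor day for the 2200s is Friday. For year 93: 93÷12 = 7 r 9, and 9÷4 = 2, so 7+9+2 = 18.
Friday + 18 ≡ Tuesday — that's 2293's doomsday.
In October the doomsday date is Oct 10.
Oct 10 is the doomsday itself: Tuesday.
3611 mod 7 = 6, so 3611 days after a Tuesday is Tuesday + 6 = Monday.

Monday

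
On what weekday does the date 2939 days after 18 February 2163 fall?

Thursday

First find the weekday of Feb 18, 2163. Doomsday rule: the anchor day for the 2100s is Sunday. For year 63: 63÷12 = 5 r 3, and 3÷4 = 0, so 5+3+0 = 8.
Sunday + 8 ≡ Monday — that's 2163's doomsday.
In February the doomsday date is Feb 28 (2163 is not a leap year).
Feb 18 is 10 days before Feb 28; 10 mod 7 = 3, so Monday − 3 = Friday.
2939 mod 7 = 6, so 2939 days after a Friday is Friday + 6 = Thursday.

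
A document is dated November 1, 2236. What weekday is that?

Doomsday rule: the anchor day for the 2200s is Friday. For year 36: 36÷12 = 3 r 0, and 0÷4 = 0, so 3+0+0 = 3.
Friday + 3 ≡ Monday — that's 2236's doomsday.
In November the doomsday date is Nov 7.
Nov 1 is 6 days before Nov 7; 6 mod 7 = 6, so Monday − 6 = Tuesday.

Tuesday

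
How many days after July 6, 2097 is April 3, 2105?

Jul 6, 2097 → Jul 6, 2098: 365 days.
Jul 6, 2098 → Jul 6, 2099: 365 days.
Jul 6, 2099 → Jul 6, 2100: 365 days.
Jul 6, 2100 → Jul 6, 2101: 365 days.
Jul 6, 2101 → Jul 6, 2102: 365 days.
Jul 6, 2102 → Jul 6, 2103: 365 days.
Jul 6, 2103 → Jul 6, 2104: 366 days (Feb 29, 2104 is in that span).
Jul 6, 2104 → Aug 6, 2104: 31 days (July has 31).
Aug 6, 2104 → Sep 6, 2104: 31 days (August has 31).
Sep 6, 2104 → Oct 6, 2104: 30 days (September has 30).
Oct 6, 2104 → Nov 6, 2104: 31 days (October has 31).
Nov 6, 2104 → Dec 6, 2104: 30 days (November has 30).
Dec 6, 2104 → Jan 6, 2105: 31 days (December has 31).
Jan 6, 2105 → Feb 6, 2105: 31 days (January has 31).
Feb 6, 2105 → Mar 6, 2105: 28 days (February has 28).
Mar 6, 2105 → Apr 3, 2105: 28 days.
Total: 2827 days.

2827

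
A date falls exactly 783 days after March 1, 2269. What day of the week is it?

Sunday

First find the weekday of Mar 1, 2269. Doomsday rule: the anchor day for the 2200s is Friday. For year 69: 69÷12 = 5 r 9, and 9÷4 = 2, so 5+9+2 = 16.
Friday + 16 ≡ Sunday — that's 2269's doomsday.
In March the doomsday date is Mar 14.
Mar 1 is 13 days before Mar 14; 13 mod 7 = 6, so Sunday − 6 = Monday.
783 mod 7 = 6, so 783 days after a Monday is Monday + 6 = Sunday.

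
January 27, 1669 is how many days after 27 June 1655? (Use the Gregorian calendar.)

4963

Jun 27, 1655 → Jun 27, 1656: 366 days (Feb 29, 1656 is in that span).
Jun 27, 1656 → Jun 27, 1657: 365 days.
Jun 27, 1657 → Jun 27, 1658: 365 days.
Jun 27, 1658 → Jun 27, 1659: 365 days.
Jun 27, 1659 → Jun 27, 1660: 366 days (Feb 29, 1660 is in that span).
Jun 27, 1660 → Jun 27, 1661: 365 days.
Jun 27, 1661 → Jun 27, 1662: 365 days.
Jun 27, 1662 → Jun 27, 1663: 365 days.
Jun 27, 1663 → Jun 27, 1664: 366 days (Feb 29, 1664 is in that span).
Jun 27, 1664 → Jun 27, 1665: 365 days.
Jun 27, 1665 → Jun 27, 1666: 365 days.
Jun 27, 1666 → Jun 27, 1667: 365 days.
Jun 27, 1667 → Jun 27, 1668: 366 days (Feb 29, 1668 is in that span).
Jun 27, 1668 → Jul 27, 1668: 30 days (June has 30).
Jul 27, 1668 → Aug 27, 1668: 31 days (July has 31).
Aug 27, 1668 → Sep 27, 1668: 31 days (August has 31).
Sep 27, 1668 → Oct 27, 1668: 30 days (September has 30).
Oct 27, 1668 → Nov 27, 1668: 31 days (October has 31).
Nov 27, 1668 → Dec 27, 1668: 30 days (November has 30).
Dec 27, 1668 → Jan 27, 1669: 31 days.
Total: 4963 days.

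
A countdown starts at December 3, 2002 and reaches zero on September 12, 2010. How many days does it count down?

2840

Dec 3, 2002 → Dec 3, 2003: 365 days.
Dec 3, 2003 → Dec 3, 2004: 366 days (Feb 29, 2004 is in that span).
Dec 3, 2004 → Dec 3, 2005: 365 days.
Dec 3, 2005 → Dec 3, 2006: 365 days.
Dec 3, 2006 → Dec 3, 2007: 365 days.
Dec 3, 2007 → Dec 3, 2008: 366 days (Feb 29, 2008 is in that span).
Dec 3, 2008 → Dec 3, 2009: 365 days.
Dec 3, 2009 → Jan 3, 2010: 31 days (December has 31).
Jan 3, 2010 → Feb 3, 2010: 31 days (January has 31).
Feb 3, 2010 → Mar 3, 2010: 28 days (February has 28).
Mar 3, 2010 → Apr 3, 2010: 31 days (March has 31).
Apr 3, 2010 → May 3, 2010: 30 days (April has 30).
May 3, 2010 → Jun 3, 2010: 31 days (May has 31).
Jun 3, 2010 → Jul 3, 2010: 30 days (June has 30).
Jul 3, 2010 → Aug 3, 2010: 31 days (July has 31).
Aug 3, 2010 → Sep 3, 2010: 31 days (August has 31).
Sep 3, 2010 → Sep 12, 2010: 9 days.
Total: 2840 days.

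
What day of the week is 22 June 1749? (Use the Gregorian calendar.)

Sunday

Doomsday rule: the anchor day for the 1700s is Sunday. For year 49: 49÷12 = 4 r 1, and 1÷4 = 0, so 4+1+0 = 5.
Sunday + 5 ≡ Friday — that's 1749's doomsday.
In June the doomsday date is Jun 6.
Jun 22 is 16 days after Jun 6; 16 mod 7 = 2, so Friday + 2 = Sunday.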